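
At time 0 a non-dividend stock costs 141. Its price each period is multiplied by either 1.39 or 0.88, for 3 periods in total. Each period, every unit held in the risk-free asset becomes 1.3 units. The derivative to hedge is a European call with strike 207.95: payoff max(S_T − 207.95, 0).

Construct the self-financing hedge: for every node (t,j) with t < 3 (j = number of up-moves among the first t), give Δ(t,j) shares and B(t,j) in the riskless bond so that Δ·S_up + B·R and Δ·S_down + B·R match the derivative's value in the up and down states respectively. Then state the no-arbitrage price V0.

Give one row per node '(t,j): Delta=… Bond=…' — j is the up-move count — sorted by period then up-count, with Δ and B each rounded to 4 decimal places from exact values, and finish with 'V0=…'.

Under the risk-neutral measure, an up-move has probability p* = (R−d)/(u−d) = 0.8235 and values discount at R = 1.3.
Terminal values V(3,·): V(3,0)=0.0000, V(3,1)=0.0000, V(3,2)=31.7850, V(3,3)=170.7223
(2,0): S=109.1904. Δ = (V_up−V_dn)/(S_up−S_dn) = (0.0000−0.0000)/(151.7747−96.0876) = 0.0000. V = [p*·0.0000 + (1−p*)·0.0000]/1.3 = 0.0000. B = V − Δ·S = 0.0000.
(2,1): S=172.4712. Δ = (V_up−V_dn)/(S_up−S_dn) = (31.7850−0.0000)/(239.7350−151.7747) = 0.3614. V = [p*·31.7850 + (1−p*)·0.0000]/1.3 = 20.1353. B = V − Δ·S = -42.1882.
(2,2): S=272.4261. Δ = (V_up−V_dn)/(S_up−S_dn) = (170.7223−31.7850)/(378.6723−239.7350) = 1.0000. V = [p*·170.7223 + (1−p*)·31.7850]/1.3 = 112.4646. B = V − Δ·S = -159.9615.
(1,0): S=124.0800. Δ = (V_up−V_dn)/(S_up−S_dn) = (20.1353−0.0000)/(172.4712−109.1904) = 0.3182. V = [p*·20.1353 + (1−p*)·0.0000]/1.3 = 12.7554. B = V − Δ·S = -26.7256.
(1,1): S=195.9900. Δ = (V_up−V_dn)/(S_up−S_dn) = (112.4646−20.1353)/(272.4261−172.4712) = 0.9237. V = [p*·112.4646 + (1−p*)·20.1353]/1.3 = 73.9778. B = V − Δ·S = -107.0600.
(0,0): S=141.0000. Δ = (V_up−V_dn)/(S_up−S_dn) = (73.9778−12.7554)/(195.9900−124.0800) = 0.8514. V = [p*·73.9778 + (1−p*)·12.7554]/1.3 = 48.5953. B = V − Δ·S = -71.4487.
Check: Δ(0,0)·S0 + B(0,0) = 48.5953 = V0.

(0,0): Delta=0.8514 Bond=-71.4487
(1,0): Delta=0.3182 Bond=-26.7256
(1,1): Delta=0.9237 Bond=-107.0600
(2,0): Delta=0.0000 Bond=0.0000
(2,1): Delta=0.3614 Bond=-42.1882
(2,2): Delta=1.0000 Bond=-159.9615
V0=48.5953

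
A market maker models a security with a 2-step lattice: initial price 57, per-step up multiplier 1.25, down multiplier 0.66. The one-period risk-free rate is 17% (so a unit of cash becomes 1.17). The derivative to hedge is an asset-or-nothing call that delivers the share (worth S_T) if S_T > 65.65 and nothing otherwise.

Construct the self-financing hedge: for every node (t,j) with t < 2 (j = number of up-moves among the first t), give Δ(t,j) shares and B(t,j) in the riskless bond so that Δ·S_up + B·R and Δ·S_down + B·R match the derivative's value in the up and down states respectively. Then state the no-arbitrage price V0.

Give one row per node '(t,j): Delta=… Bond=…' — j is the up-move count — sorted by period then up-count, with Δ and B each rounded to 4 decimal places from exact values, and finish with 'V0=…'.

(0,0): Delta=1.9566 Bond=-62.9120
(1,0): Delta=0.0000 Bond=0.0000
(1,1): Delta=2.1186 Bond=-85.1532
V0=48.6138

No-arbitrage ⇒ martingale measure with p* = (R−d)/(u−d) = 0.8644.
At expiry t=2: V(2,0)=0.0000, V(2,1)=0.0000, V(2,2)=89.0625
Node (1,0) S=37.6200: V=(p*·0.0000+(1−p*)·0.0000)/1.17=0.0000; Δ=(0.0000−0.0000)/(47.0250−24.8292)=0.0000; B=V−Δ·S=0.0000
Node (1,1) S=71.2500: V=(p*·89.0625+(1−p*)·0.0000)/1.17=65.8002; Δ=(89.0625−0.0000)/(89.0625−47.0250)=2.1186; B=V−Δ·S=-85.1532
Node (0,0) S=57.0000: V=(p*·65.8002+(1−p*)·0.0000)/1.17=48.6138; Δ=(65.8002−0.0000)/(71.2500−37.6200)=1.9566; B=V−Δ·S=-62.9120
Root portfolio cost Δ·57+B reproduces V0=48.6138.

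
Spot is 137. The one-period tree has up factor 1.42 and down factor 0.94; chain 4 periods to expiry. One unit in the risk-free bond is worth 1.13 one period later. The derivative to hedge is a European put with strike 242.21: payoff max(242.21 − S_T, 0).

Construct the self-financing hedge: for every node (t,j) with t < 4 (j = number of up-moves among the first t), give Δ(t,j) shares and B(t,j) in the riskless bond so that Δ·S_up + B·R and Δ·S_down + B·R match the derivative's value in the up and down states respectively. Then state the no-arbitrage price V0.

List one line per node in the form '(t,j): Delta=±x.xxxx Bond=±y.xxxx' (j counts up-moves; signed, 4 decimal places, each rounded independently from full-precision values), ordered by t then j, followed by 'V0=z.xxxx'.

(0,0): Delta=-0.4953 Bond=96.1718
(1,0): Delta=-0.7412 Bond=140.3406
(1,1): Delta=-0.2468 Bond=60.3410
(2,0): Delta=-0.9887 Bond=188.5436
(2,1): Delta=-0.4911 Bond=112.8584
(2,2): Delta=0.0000 Bond=0.0000
(3,0): Delta=-1.0000 Bond=214.3451
(3,1): Delta=-0.9772 Bond=211.0841
(3,2): Delta=0.0000 Bond=0.0000
(3,3): Delta=0.0000 Bond=0.0000
V0=28.3190

Risk-neutral probability p* = (R−d)/(u−d) = (1.13−0.94)/(1.42−0.94) = 0.3958.
Terminal payoffs: V(4,0)=135.2474, V(4,1)=80.6282, V(4,2)=0.0000, V(4,3)=0.0000, V(4,4)=0.0000
(3,0): S=113.7900. Δ = (V_up−V_dn)/(S_up−S_dn) = (80.6282−135.2474)/(161.5818−106.9626) = -1.0000. V = [p*·80.6282 + (1−p*)·135.2474]/1.13 = 100.5551. B = V − Δ·S = 214.3451.
(3,1): S=171.8955. Δ = (V_up−V_dn)/(S_up−S_dn) = (0.0000−80.6282)/(244.0917−161.5818) = -0.9772. V = [p*·0.0000 + (1−p*)·80.6282]/1.13 = 43.1087. B = V − Δ·S = 211.0841.
(3,2): S=259.6720. Δ = (V_up−V_dn)/(S_up−S_dn) = (0.0000−0.0000)/(368.7342−244.0917) = 0.0000. V = [p*·0.0000 + (1−p*)·0.0000]/1.13 = 0.0000. B = V − Δ·S = 0.0000.
(3,3): S=392.2705. Δ = (V_up−V_dn)/(S_up−S_dn) = (0.0000−0.0000)/(557.0240−368.7342) = 0.0000. V = [p*·0.0000 + (1−p*)·0.0000]/1.13 = 0.0000. B = V − Δ·S = 0.0000.
(2,0): S=121.0532. Δ = (V_up−V_dn)/(S_up−S_dn) = (43.1087−100.5551)/(171.8955−113.7900) = -0.9887. V = [p*·43.1087 + (1−p*)·100.5551]/1.13 = 68.8637. B = V − Δ·S = 188.5436.
(2,1): S=182.8676. Δ = (V_up−V_dn)/(S_up−S_dn) = (0.0000−43.1087)/(259.6720−171.8955) = -0.4911. V = [p*·0.0000 + (1−p*)·43.1087]/1.13 = 23.0485. B = V − Δ·S = 112.8584.
(2,2): S=276.2468. Δ = (V_up−V_dn)/(S_up−S_dn) = (0.0000−0.0000)/(392.2705−259.6720) = 0.0000. V = [p*·0.0000 + (1−p*)·0.0000]/1.13 = 0.0000. B = V − Δ·S = 0.0000.
(1,0): S=128.7800. Δ = (V_up−V_dn)/(S_up−S_dn) = (23.0485−68.8637)/(182.8676−121.0532) = -0.7412. V = [p*·23.0485 + (1−p*)·68.8637]/1.13 = 44.8925. B = V − Δ·S = 140.3406.
(1,1): S=194.5400. Δ = (V_up−V_dn)/(S_up−S_dn) = (0.0000−23.0485)/(276.2468−182.8676) = -0.2468. V = [p*·0.0000 + (1−p*)·23.0485]/1.13 = 12.3232. B = V − Δ·S = 60.3410.
(0,0): S=137.0000. Δ = (V_up−V_dn)/(S_up−S_dn) = (12.3232−44.8925)/(194.5400−128.7800) = -0.4953. V = [p*·12.3232 + (1−p*)·44.8925]/1.13 = 28.3190. B = V − Δ·S = 96.1718.
The time-0 hedge costs 28.3190, which is the no-arbitrage price.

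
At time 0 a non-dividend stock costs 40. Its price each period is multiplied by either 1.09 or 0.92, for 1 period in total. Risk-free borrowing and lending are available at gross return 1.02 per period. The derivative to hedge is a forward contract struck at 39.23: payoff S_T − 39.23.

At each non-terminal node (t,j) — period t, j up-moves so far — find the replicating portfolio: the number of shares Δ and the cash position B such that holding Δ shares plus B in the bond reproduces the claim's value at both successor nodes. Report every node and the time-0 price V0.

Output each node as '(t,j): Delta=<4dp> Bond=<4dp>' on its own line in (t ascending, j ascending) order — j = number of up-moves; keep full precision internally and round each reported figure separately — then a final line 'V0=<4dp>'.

Under the risk-neutral measure, an up-move has probability p* = (R−d)/(u−d) = 0.5882 and values discount at R = 1.02.
Payoff layer (t=1): V(1,0)=-2.4300, V(1,1)=4.3700
  t=0,j=0: stock 40.0000 → up 43.6000 (V=4.3700), down 36.8000 (V=-2.4300). Price 1.5392; hedge Δ=1.0000, bond B=-38.4608.
The time-0 hedge costs 1.5392, which is the no-arbitrage price.

(0,0): Delta=1.0000 Bond=-38.4608
V0=1.5392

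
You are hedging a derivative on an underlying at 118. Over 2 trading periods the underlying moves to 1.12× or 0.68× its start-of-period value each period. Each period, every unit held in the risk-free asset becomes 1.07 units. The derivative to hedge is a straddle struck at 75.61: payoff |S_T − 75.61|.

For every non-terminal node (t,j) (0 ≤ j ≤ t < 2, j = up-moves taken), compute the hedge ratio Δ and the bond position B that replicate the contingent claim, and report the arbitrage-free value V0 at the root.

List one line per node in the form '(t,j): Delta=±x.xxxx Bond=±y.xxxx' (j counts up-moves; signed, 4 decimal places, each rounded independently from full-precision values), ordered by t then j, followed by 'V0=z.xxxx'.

(0,0): Delta=0.9139 Bond=-55.4059
(1,0): Delta=-0.1923 Bond=29.4742
(1,1): Delta=1.0000 Bond=-70.6636
V0=52.4341

No-arbitrage ⇒ martingale measure with p* = (R−d)/(u−d) = 0.8864.
Terminal payoffs: V(2,0)=21.0468, V(2,1)=14.2588, V(2,2)=72.4092
(1,0): S=80.2400. Δ = (V_up−V_dn)/(S_up−S_dn) = (14.2588−21.0468)/(89.8688−54.5632) = -0.1923. V = [p*·14.2588 + (1−p*)·21.0468]/1.07 = 14.0469. B = V − Δ·S = 29.4742.
(1,1): S=132.1600. Δ = (V_up−V_dn)/(S_up−S_dn) = (72.4092−14.2588)/(148.0192−89.8688) = 1.0000. V = [p*·72.4092 + (1−p*)·14.2588]/1.07 = 61.4964. B = V − Δ·S = -70.6636.
(0,0): S=118.0000. Δ = (V_up−V_dn)/(S_up−S_dn) = (61.4964−14.0469)/(132.1600−80.2400) = 0.9139. V = [p*·61.4964 + (1−p*)·14.0469]/1.07 = 52.4341. B = V − Δ·S = -55.4059.
Check: Δ(0,0)·S0 + B(0,0) = 52.4341 = V0.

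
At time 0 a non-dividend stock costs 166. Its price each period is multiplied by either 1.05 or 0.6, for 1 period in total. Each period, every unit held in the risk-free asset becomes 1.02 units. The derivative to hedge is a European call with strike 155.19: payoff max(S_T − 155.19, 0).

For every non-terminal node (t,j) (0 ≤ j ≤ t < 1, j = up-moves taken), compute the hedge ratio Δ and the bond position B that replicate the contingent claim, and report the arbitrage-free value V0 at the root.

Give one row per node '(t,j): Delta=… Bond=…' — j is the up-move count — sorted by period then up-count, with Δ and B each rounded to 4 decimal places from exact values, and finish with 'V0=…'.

(0,0): Delta=0.2558 Bond=-24.9804
V0=17.4863

The replicating-portfolio and risk-neutral prices coincide; use p* = (1.02−0.6)/(1.05−0.6) = 0.9333 for the latter.
Terminal values V(1,·): V(1,0)=0.0000, V(1,1)=19.1100
(0,0): S=166.0000. Δ = (V_up−V_dn)/(S_up−S_dn) = (19.1100−0.0000)/(174.3000−99.6000) = 0.2558. V = [p*·19.1100 + (1−p*)·0.0000]/1.02 = 17.4863. B = V − Δ·S = -24.9804.
Check: Δ(0,0)·S0 + B(0,0) = 17.4863 = V0.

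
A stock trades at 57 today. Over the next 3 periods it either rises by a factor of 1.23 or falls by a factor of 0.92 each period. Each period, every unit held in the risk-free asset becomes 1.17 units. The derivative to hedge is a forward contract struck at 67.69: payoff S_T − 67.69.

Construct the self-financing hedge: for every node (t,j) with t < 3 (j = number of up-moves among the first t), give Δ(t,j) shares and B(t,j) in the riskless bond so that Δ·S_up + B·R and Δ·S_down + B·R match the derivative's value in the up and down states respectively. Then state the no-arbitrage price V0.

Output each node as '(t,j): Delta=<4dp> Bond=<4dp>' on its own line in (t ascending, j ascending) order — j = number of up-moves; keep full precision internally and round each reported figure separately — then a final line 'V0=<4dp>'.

(0,0): Delta=1.0000 Bond=-42.2636
(1,0): Delta=1.0000 Bond=-49.4485
(1,1): Delta=1.0000 Bond=-49.4485
(2,0): Delta=1.0000 Bond=-57.8547
(2,1): Delta=1.0000 Bond=-57.8547
(2,2): Delta=1.0000 Bond=-57.8547
V0=14.7364

Risk-neutral probability p* = (R−d)/(u−d) = (1.17−0.92)/(1.23−0.92) = 0.8065.
Terminal values V(3,·): V(3,0)=-23.3048, V(3,1)=-8.3489, V(3,2)=11.6465, V(3,3)=38.3794
Node (2,0) S=48.2448: V=(p*·-8.3489+(1−p*)·-23.3048)/1.17=-9.6099; Δ=(-8.3489−-23.3048)/(59.3411−44.3852)=1.0000; B=V−Δ·S=-57.8547
Node (2,1) S=64.5012: V=(p*·11.6465+(1−p*)·-8.3489)/1.17=6.6465; Δ=(11.6465−-8.3489)/(79.3365−59.3411)=1.0000; B=V−Δ·S=-57.8547
Node (2,2) S=86.2353: V=(p*·38.3794+(1−p*)·11.6465)/1.17=28.3806; Δ=(38.3794−11.6465)/(106.0694−79.3365)=1.0000; B=V−Δ·S=-57.8547
Node (1,0) S=52.4400: V=(p*·6.6465+(1−p*)·-9.6099)/1.17=2.9915; Δ=(6.6465−-9.6099)/(64.5012−48.2448)=1.0000; B=V−Δ·S=-49.4485
Node (1,1) S=70.1100: V=(p*·28.3806+(1−p*)·6.6465)/1.17=20.6615; Δ=(28.3806−6.6465)/(86.2353−64.5012)=1.0000; B=V−Δ·S=-49.4485
Node (0,0) S=57.0000: V=(p*·20.6615+(1−p*)·2.9915)/1.17=14.7364; Δ=(20.6615−2.9915)/(70.1100−52.4400)=1.0000; B=V−Δ·S=-42.2636
Check: Δ(0,0)·S0 + B(0,0) = 14.7364 = V0.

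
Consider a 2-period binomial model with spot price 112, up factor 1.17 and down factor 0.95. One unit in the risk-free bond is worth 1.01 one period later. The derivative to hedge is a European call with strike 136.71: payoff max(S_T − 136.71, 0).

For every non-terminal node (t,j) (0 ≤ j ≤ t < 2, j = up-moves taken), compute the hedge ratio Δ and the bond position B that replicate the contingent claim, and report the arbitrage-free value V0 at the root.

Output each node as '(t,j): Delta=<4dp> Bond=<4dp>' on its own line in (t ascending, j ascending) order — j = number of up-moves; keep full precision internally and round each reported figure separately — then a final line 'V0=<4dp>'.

Since d<R<u, set p* = (R−d)/(u−d) = 0.2727; price each node as the discounted p*-expectation of its children.
Terminal payoffs: V(2,0)=0.0000, V(2,1)=0.0000, V(2,2)=16.6068
  t=1,j=0: stock 106.4000 → up 124.4880 (V=0.0000), down 101.0800 (V=0.0000). Price 0.0000; hedge Δ=0.0000, bond B=0.0000.
  t=1,j=1: stock 131.0400 → up 153.3168 (V=16.6068), down 124.4880 (V=0.0000). Price 4.4843; hedge Δ=0.5760, bond B=-71.0012.
  t=0,j=0: stock 112.0000 → up 131.0400 (V=4.4843), down 106.4000 (V=0.0000). Price 1.2109; hedge Δ=0.1820, bond B=-19.1722.
Each (Δ,B) replicates both successor values, so the strategy is self-financing and V0 is arbitrage-free.

(0,0): Delta=0.1820 Bond=-19.1722
(1,0): Delta=0.0000 Bond=0.0000
(1,1): Delta=0.5760 Bond=-71.0012
V0=1.2109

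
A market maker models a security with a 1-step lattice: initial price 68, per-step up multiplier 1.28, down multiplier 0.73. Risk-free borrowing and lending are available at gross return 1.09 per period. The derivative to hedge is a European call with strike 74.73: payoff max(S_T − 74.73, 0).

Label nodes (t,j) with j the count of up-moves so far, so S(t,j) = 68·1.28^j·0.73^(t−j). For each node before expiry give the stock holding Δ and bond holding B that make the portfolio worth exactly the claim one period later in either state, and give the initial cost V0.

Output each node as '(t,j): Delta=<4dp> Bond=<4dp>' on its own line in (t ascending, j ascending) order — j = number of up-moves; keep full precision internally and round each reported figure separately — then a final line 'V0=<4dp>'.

Risk-neutral probability p* = (R−d)/(u−d) = (1.09−0.73)/(1.28−0.73) = 0.6545.
Terminal payoffs: V(1,0)=0.0000, V(1,1)=12.3100
  t=0,j=0: stock 68.0000 → up 87.0400 (V=12.3100), down 49.6400 (V=0.0000). Price 7.3922; hedge Δ=0.3291, bond B=-14.9897.
Each (Δ,B) replicates both successor values, so the strategy is self-financing and V0 is arbitrage-free.

(0,0): Delta=0.3291 Bond=-14.9897
V0=7.3922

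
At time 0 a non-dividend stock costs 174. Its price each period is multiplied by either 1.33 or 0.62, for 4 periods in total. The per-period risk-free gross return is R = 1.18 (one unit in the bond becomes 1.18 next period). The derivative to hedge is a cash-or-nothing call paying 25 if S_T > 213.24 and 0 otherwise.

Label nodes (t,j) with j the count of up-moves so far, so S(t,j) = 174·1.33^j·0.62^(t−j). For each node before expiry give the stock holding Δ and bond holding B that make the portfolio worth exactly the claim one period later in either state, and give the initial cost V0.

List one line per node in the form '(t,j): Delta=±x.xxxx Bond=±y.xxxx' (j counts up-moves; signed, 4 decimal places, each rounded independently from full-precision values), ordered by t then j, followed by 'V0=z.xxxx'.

Since d<R<u, set p* = (R−d)/(u−d) = 0.7887; price each node as the discounted p*-expectation of its children.
At expiry t=4: V(4,0)=0.0000, V(4,1)=0.0000, V(4,2)=0.0000, V(4,3)=25.0000, V(4,4)=25.0000
(3,0): S=41.4691. Δ = (V_up−V_dn)/(S_up−S_dn) = (0.0000−0.0000)/(55.1539−25.7108) = 0.0000. V = [p*·0.0000 + (1−p*)·0.0000]/1.18 = 0.0000. B = V − Δ·S = 0.0000.
(3,1): S=88.9578. Δ = (V_up−V_dn)/(S_up−S_dn) = (0.0000−0.0000)/(118.3139−55.1539) = 0.0000. V = [p*·0.0000 + (1−p*)·0.0000]/1.18 = 0.0000. B = V − Δ·S = 0.0000.
(3,2): S=190.8289. Δ = (V_up−V_dn)/(S_up−S_dn) = (25.0000−0.0000)/(253.8025−118.3139) = 0.1845. V = [p*·25.0000 + (1−p*)·0.0000]/1.18 = 16.7104. B = V − Δ·S = -18.5008.
(3,3): S=409.3588. Δ = (V_up−V_dn)/(S_up−S_dn) = (25.0000−25.0000)/(544.4473−253.8025) = 0.0000. V = [p*·25.0000 + (1−p*)·25.0000]/1.18 = 21.1864. B = V − Δ·S = 21.1864.
(2,0): S=66.8856. Δ = (V_up−V_dn)/(S_up−S_dn) = (0.0000−0.0000)/(88.9578−41.4691) = 0.0000. V = [p*·0.0000 + (1−p*)·0.0000]/1.18 = 0.0000. B = V − Δ·S = 0.0000.
(2,1): S=143.4804. Δ = (V_up−V_dn)/(S_up−S_dn) = (16.7104−0.0000)/(190.8289−88.9578) = 0.1640. V = [p*·16.7104 + (1−p*)·0.0000]/1.18 = 11.1695. B = V − Δ·S = -12.3663.
(2,2): S=307.7886. Δ = (V_up−V_dn)/(S_up−S_dn) = (21.1864−16.7104)/(409.3588−190.8289) = 0.0205. V = [p*·21.1864 + (1−p*)·16.7104]/1.18 = 17.1532. B = V − Δ·S = 10.8490.
(1,0): S=107.8800. Δ = (V_up−V_dn)/(S_up−S_dn) = (11.1695−0.0000)/(143.4804−66.8856) = 0.1458. V = [p*·11.1695 + (1−p*)·0.0000]/1.18 = 7.4659. B = V − Δ·S = -8.2658.
(1,1): S=231.4200. Δ = (V_up−V_dn)/(S_up−S_dn) = (17.1532−11.1695)/(307.7886−143.4804) = 0.0364. V = [p*·17.1532 + (1−p*)·11.1695]/1.18 = 13.4653. B = V − Δ·S = 5.0376.
(0,0): S=174.0000. Δ = (V_up−V_dn)/(S_up−S_dn) = (13.4653−7.4659)/(231.4200−107.8800) = 0.0486. V = [p*·13.4653 + (1−p*)·7.4659]/1.18 = 10.3371. B = V − Δ·S = 1.8873.
Each (Δ,B) replicates both successor values, so the strategy is self-financing and V0 is arbitrage-free.

(0,0): Delta=0.0486 Bond=1.8873
(1,0): Delta=0.1458 Bond=-8.2658
(1,1): Delta=0.0364 Bond=5.0376
(2,0): Delta=0.0000 Bond=0.0000
(2,1): Delta=0.1640 Bond=-12.3663
(2,2): Delta=0.0205 Bond=10.8490
(3,0): Delta=0.0000 Bond=0.0000
(3,1): Delta=0.0000 Bond=0.0000
(3,2): Delta=0.1845 Bond=-18.5008
(3,3): Delta=0.0000 Bond=21.1864
V0=10.3371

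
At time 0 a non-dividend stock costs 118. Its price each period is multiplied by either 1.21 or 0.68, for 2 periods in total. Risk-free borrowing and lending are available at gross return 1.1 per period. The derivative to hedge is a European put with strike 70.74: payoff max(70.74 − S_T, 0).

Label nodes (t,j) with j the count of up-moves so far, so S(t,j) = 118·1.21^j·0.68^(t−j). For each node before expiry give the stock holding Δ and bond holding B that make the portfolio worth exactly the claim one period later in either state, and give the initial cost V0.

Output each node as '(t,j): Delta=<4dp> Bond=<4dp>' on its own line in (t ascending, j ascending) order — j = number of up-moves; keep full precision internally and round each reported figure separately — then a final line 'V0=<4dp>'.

(0,0): Delta=-0.0488 Bond=6.3348
(1,0): Delta=-0.3804 Bond=33.5745
(1,1): Delta=0.0000 Bond=0.0000
V0=0.5759

No-arbitrage ⇒ martingale measure with p* = (R−d)/(u−d) = 0.7925.
Terminal payoffs: V(2,0)=16.1768, V(2,1)=0.0000, V(2,2)=0.0000
  t=1,j=0: stock 80.2400 → up 97.0904 (V=0.0000), down 54.5632 (V=16.1768). Price 3.0522; hedge Δ=-0.3804, bond B=33.5745.
  t=1,j=1: stock 142.7800 → up 172.7638 (V=0.0000), down 97.0904 (V=0.0000). Price 0.0000; hedge Δ=0.0000, bond B=0.0000.
  t=0,j=0: stock 118.0000 → up 142.7800 (V=0.0000), down 80.2400 (V=3.0522). Price 0.5759; hedge Δ=-0.0488, bond B=6.3348.
The time-0 hedge costs 0.5759, which is the no-arbitrage price.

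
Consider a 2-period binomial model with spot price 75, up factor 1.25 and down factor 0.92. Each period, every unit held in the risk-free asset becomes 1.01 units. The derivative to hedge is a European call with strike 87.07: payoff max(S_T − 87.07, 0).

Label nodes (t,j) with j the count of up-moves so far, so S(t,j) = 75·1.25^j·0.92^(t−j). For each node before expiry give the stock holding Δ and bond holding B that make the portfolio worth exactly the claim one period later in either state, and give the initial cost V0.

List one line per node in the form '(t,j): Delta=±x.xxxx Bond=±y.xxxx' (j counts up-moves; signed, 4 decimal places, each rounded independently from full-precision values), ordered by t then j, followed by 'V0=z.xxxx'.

No-arbitrage ⇒ martingale measure with p* = (R−d)/(u−d) = 0.2727.
Terminal values V(2,·): V(2,0)=0.0000, V(2,1)=0.0000, V(2,2)=30.1175
Node (1,0) S=69.0000: V=(p*·0.0000+(1−p*)·0.0000)/1.01=0.0000; Δ=(0.0000−0.0000)/(86.2500−63.4800)=0.0000; B=V−Δ·S=0.0000
Node (1,1) S=93.7500: V=(p*·30.1175+(1−p*)·0.0000)/1.01=8.1325; Δ=(30.1175−0.0000)/(117.1875−86.2500)=0.9735; B=V−Δ·S=-83.1326
Node (0,0) S=75.0000: V=(p*·8.1325+(1−p*)·0.0000)/1.01=2.1960; Δ=(8.1325−0.0000)/(93.7500−69.0000)=0.3286; B=V−Δ·S=-22.4481
Self-financing check: at every node Δ·S+B equals the discounted successor values.

(0,0): Delta=0.3286 Bond=-22.4481
(1,0): Delta=0.0000 Bond=0.0000
(1,1): Delta=0.9735 Bond=-83.1326
V0=2.1960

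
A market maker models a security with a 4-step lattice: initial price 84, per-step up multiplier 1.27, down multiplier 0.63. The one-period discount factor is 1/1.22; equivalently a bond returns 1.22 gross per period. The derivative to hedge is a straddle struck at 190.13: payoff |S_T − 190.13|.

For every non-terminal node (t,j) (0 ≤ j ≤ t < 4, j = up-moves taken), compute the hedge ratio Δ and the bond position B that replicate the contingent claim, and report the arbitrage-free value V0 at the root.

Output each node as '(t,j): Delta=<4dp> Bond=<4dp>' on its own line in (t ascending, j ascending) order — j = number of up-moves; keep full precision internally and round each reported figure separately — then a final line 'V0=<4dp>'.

Under the risk-neutral measure, an up-move has probability p* = (R−d)/(u−d) = 0.9219 and values discount at R = 1.22.
Terminal payoffs: V(4,0)=176.8975, V(4,1)=163.4550, V(4,2)=136.3566, V(4,3)=81.7296, V(4,4)=28.3915
Node (3,0) S=21.0039: V=(p*·163.4550+(1−p*)·176.8975)/1.22=134.8403; Δ=(163.4550−176.8975)/(26.6750−13.2325)=-1.0000; B=V−Δ·S=155.8443
Node (3,1) S=42.3413: V=(p*·136.3566+(1−p*)·163.4550)/1.22=113.5030; Δ=(136.3566−163.4550)/(53.7734−26.6750)=-1.0000; B=V−Δ·S=155.8443
Node (3,2) S=85.3547: V=(p*·81.7296+(1−p*)·136.3566)/1.22=70.4896; Δ=(81.7296−136.3566)/(108.4004−53.7734)=-1.0000; B=V−Δ·S=155.8443
Node (3,3) S=172.0642: V=(p*·28.3915+(1−p*)·81.7296)/1.22=26.6873; Δ=(28.3915−81.7296)/(218.5215−108.4004)=-0.4844; B=V−Δ·S=110.0281
Node (2,0) S=33.3396: V=(p*·113.5030+(1−p*)·134.8403)/1.22=94.4016; Δ=(113.5030−134.8403)/(42.3413−21.0039)=-1.0000; B=V−Δ·S=127.7412
Node (2,1) S=67.2084: V=(p*·70.4896+(1−p*)·113.5030)/1.22=60.5328; Δ=(70.4896−113.5030)/(85.3547−42.3413)=-1.0000; B=V−Δ·S=127.7412
Node (2,2) S=135.4836: V=(p*·26.6873+(1−p*)·70.4896)/1.22=24.6798; Δ=(26.6873−70.4896)/(172.0642−85.3547)=-0.5052; B=V−Δ·S=93.1209
Node (1,0) S=52.9200: V=(p*·60.5328+(1−p*)·94.4016)/1.22=51.7859; Δ=(60.5328−94.4016)/(67.2084−33.3396)=-1.0000; B=V−Δ·S=104.7059
Node (1,1) S=106.6800: V=(p*·24.6798+(1−p*)·60.5328)/1.22=22.5253; Δ=(24.6798−60.5328)/(135.4836−67.2084)=-0.5251; B=V−Δ·S=78.5456
Node (0,0) S=84.0000: V=(p*·22.5253+(1−p*)·51.7859)/1.22=20.3371; Δ=(22.5253−51.7859)/(106.6800−52.9200)=-0.5443; B=V−Δ·S=66.0568
Self-financing check: at every node Δ·S+B equals the discounted successor values.

(0,0): Delta=-0.5443 Bond=66.0568
(1,0): Delta=-1.0000 Bond=104.7059
(1,1): Delta=-0.5251 Bond=78.5456
(2,0): Delta=-1.0000 Bond=127.7412
(2,1): Delta=-1.0000 Bond=127.7412
(2,2): Delta=-0.5052 Bond=93.1209
(3,0): Delta=-1.0000 Bond=155.8443
(3,1): Delta=-1.0000 Bond=155.8443
(3,2): Delta=-1.0000 Bond=155.8443
(3,3): Delta=-0.4844 Bond=110.0281
V0=20.3371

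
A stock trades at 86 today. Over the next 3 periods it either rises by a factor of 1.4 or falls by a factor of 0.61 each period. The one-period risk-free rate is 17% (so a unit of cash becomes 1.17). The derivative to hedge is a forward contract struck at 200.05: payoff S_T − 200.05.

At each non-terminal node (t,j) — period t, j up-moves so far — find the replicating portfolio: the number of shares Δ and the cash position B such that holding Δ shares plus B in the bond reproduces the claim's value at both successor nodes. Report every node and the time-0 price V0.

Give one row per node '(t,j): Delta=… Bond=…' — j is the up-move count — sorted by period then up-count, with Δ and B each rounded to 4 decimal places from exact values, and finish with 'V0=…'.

(0,0): Delta=1.0000 Bond=-124.9053
(1,0): Delta=1.0000 Bond=-146.1392
(1,1): Delta=1.0000 Bond=-146.1392
(2,0): Delta=1.0000 Bond=-170.9829
(2,1): Delta=1.0000 Bond=-170.9829
(2,2): Delta=1.0000 Bond=-170.9829
V0=-38.9053

Under the risk-neutral measure, an up-move has probability p* = (R−d)/(u−d) = 0.7089 and values discount at R = 1.17.
Terminal values V(3,·): V(3,0)=-180.5296, V(3,1)=-155.2492, V(3,2)=-97.2284, V(3,3)=35.9340
  t=2,j=0: stock 32.0006 → up 44.8008 (V=-155.2492), down 19.5204 (V=-180.5296). Price -138.9823; hedge Δ=1.0000, bond B=-170.9829.
  t=2,j=1: stock 73.4440 → up 102.8216 (V=-97.2284), down 44.8008 (V=-155.2492). Price -97.5389; hedge Δ=1.0000, bond B=-170.9829.
  t=2,j=2: stock 168.5600 → up 235.9840 (V=35.9340), down 102.8216 (V=-97.2284). Price -2.4229; hedge Δ=1.0000, bond B=-170.9829.
  t=1,j=0: stock 52.4600 → up 73.4440 (V=-97.5389), down 32.0006 (V=-138.9823). Price -93.6792; hedge Δ=1.0000, bond B=-146.1392.
  t=1,j=1: stock 120.4000 → up 168.5600 (V=-2.4229), down 73.4440 (V=-97.5389). Price -25.7392; hedge Δ=1.0000, bond B=-146.1392.
  t=0,j=0: stock 86.0000 → up 120.4000 (V=-25.7392), down 52.4600 (V=-93.6792). Price -38.9053; hedge Δ=1.0000, bond B=-124.9053.
Each (Δ,B) replicates both successor values, so the strategy is self-financing and V0 is arbitrage-free.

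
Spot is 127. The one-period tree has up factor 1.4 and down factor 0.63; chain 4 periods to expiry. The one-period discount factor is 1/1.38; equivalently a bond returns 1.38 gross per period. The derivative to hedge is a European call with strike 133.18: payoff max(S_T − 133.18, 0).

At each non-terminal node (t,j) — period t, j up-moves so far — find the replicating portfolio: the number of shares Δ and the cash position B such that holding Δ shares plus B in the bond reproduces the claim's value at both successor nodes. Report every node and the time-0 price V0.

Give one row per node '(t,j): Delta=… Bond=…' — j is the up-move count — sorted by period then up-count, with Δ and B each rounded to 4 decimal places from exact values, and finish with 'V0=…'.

No-arbitrage ⇒ martingale measure with p* = (R−d)/(u−d) = 0.9740.
At expiry t=4: V(4,0)=0.0000, V(4,1)=0.0000, V(4,2)=0.0000, V(4,3)=86.3674, V(4,4)=354.7032
  t=3,j=0: stock 31.7560 → up 44.4584 (V=0.0000), down 20.0063 (V=0.0000). Price 0.0000; hedge Δ=0.0000, bond B=0.0000.
  t=3,j=1: stock 70.5688 → up 98.7963 (V=0.0000), down 44.4584 (V=0.0000). Price 0.0000; hedge Δ=0.0000, bond B=0.0000.
  t=3,j=2: stock 156.8196 → up 219.5474 (V=86.3674), down 98.7963 (V=0.0000). Price 60.9595; hedge Δ=0.7153, bond B=-51.2060.
  t=3,j=3: stock 348.4880 → up 487.8832 (V=354.7032), down 219.5474 (V=86.3674). Price 251.9808; hedge Δ=1.0000, bond B=-96.5072.
  t=2,j=0: stock 50.4063 → up 70.5688 (V=0.0000), down 31.7560 (V=0.0000). Price 0.0000; hedge Δ=0.0000, bond B=0.0000.
  t=2,j=1: stock 112.0140 → up 156.8196 (V=60.9595), down 70.5688 (V=0.0000). Price 43.0262; hedge Δ=0.7068, bond B=-36.1420.
  t=2,j=2: stock 248.9200 → up 348.4880 (V=251.9808), down 156.8196 (V=60.9595). Price 178.9994; hedge Δ=0.9966, bond B=-69.0801.
  t=1,j=0: stock 80.0100 → up 112.0140 (V=43.0262), down 50.4063 (V=0.0000). Price 30.3686; hedge Δ=0.6984, bond B=-25.5096.
  t=1,j=1: stock 177.8000 → up 248.9200 (V=178.9994), down 112.0140 (V=43.0262). Price 127.1505; hedge Δ=0.9932, bond B=-49.4381.
  t=0,j=0: stock 127.0000 → up 177.8000 (V=127.1505), down 80.0100 (V=30.3686). Price 90.3164; hedge Δ=0.9897, bond B=-35.3743.
Self-financing check: at every node Δ·S+B equals the discounted successor values.

(0,0): Delta=0.9897 Bond=-35.3743
(1,0): Delta=0.6984 Bond=-25.5096
(1,1): Delta=0.9932 Bond=-49.4381
(2,0): Delta=0.0000 Bond=0.0000
(2,1): Delta=0.7068 Bond=-36.1420
(2,2): Delta=0.9966 Bond=-69.0801
(3,0): Delta=0.0000 Bond=0.0000
(3,1): Delta=0.0000 Bond=0.0000
(3,2): Delta=0.7153 Bond=-51.2060
(3,3): Delta=1.0000 Bond=-96.5072
V0=90.3164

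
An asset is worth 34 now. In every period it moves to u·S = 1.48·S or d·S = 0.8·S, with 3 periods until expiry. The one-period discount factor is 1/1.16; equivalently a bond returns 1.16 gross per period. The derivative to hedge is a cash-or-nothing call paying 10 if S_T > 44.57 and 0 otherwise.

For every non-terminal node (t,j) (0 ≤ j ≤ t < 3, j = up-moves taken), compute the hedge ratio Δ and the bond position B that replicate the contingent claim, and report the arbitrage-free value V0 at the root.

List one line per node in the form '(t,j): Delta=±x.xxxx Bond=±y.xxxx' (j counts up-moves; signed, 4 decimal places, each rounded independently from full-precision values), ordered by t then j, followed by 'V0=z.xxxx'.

(0,0): Delta=0.1602 Bond=-1.9599
(1,0): Delta=0.2468 Bond=-4.6287
(1,1): Delta=0.1186 Bond=-0.1800
(2,0): Delta=0.0000 Bond=0.0000
(2,1): Delta=0.3653 Bond=-10.1420
(2,2): Delta=0.0000 Bond=8.6207
V0=3.4856

Under the risk-neutral measure, an up-move has probability p* = (R−d)/(u−d) = 0.5294 and values discount at R = 1.16.
Terminal values V(3,·): V(3,0)=0.0000, V(3,1)=0.0000, V(3,2)=10.0000, V(3,3)=10.0000
  t=2,j=0: stock 21.7600 → up 32.2048 (V=0.0000), down 17.4080 (V=0.0000). Price 0.0000; hedge Δ=0.0000, bond B=0.0000.
  t=2,j=1: stock 40.2560 → up 59.5789 (V=10.0000), down 32.2048 (V=0.0000). Price 4.5639; hedge Δ=0.3653, bond B=-10.1420.
  t=2,j=2: stock 74.4736 → up 110.2209 (V=10.0000), down 59.5789 (V=10.0000). Price 8.6207; hedge Δ=0.0000, bond B=8.6207.
  t=1,j=0: stock 27.2000 → up 40.2560 (V=4.5639), down 21.7600 (V=0.0000). Price 2.0829; hedge Δ=0.2468, bond B=-4.6287.
  t=1,j=1: stock 50.3200 → up 74.4736 (V=8.6207), down 40.2560 (V=4.5639). Price 5.7859; hedge Δ=0.1186, bond B=-0.1800.
  t=0,j=0: stock 34.0000 → up 50.3200 (V=5.7859), down 27.2000 (V=2.0829). Price 3.4856; hedge Δ=0.1602, bond B=-1.9599.
Each (Δ,B) replicates both successor values, so the strategy is self-financing and V0 is arbitrage-free.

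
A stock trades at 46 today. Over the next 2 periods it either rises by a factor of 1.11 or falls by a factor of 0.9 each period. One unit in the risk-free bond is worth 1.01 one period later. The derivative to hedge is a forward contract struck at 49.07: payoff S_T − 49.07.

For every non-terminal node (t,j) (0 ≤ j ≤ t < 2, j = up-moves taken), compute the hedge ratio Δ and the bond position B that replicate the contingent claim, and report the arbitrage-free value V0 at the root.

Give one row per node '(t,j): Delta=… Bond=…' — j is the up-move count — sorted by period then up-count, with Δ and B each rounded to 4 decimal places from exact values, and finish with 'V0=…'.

No-arbitrage ⇒ martingale measure with p* = (R−d)/(u−d) = 0.5238.
Terminal values V(2,·): V(2,0)=-11.8100, V(2,1)=-3.1160, V(2,2)=7.6066
(1,0): S=41.4000. Δ = (V_up−V_dn)/(S_up−S_dn) = (-3.1160−-11.8100)/(45.9540−37.2600) = 1.0000. V = [p*·-3.1160 + (1−p*)·-11.8100]/1.01 = -7.1842. B = V − Δ·S = -48.5842.
(1,1): S=51.0600. Δ = (V_up−V_dn)/(S_up−S_dn) = (7.6066−-3.1160)/(56.6766−45.9540) = 1.0000. V = [p*·7.6066 + (1−p*)·-3.1160]/1.01 = 2.4758. B = V − Δ·S = -48.5842.
(0,0): S=46.0000. Δ = (V_up−V_dn)/(S_up−S_dn) = (2.4758−-7.1842)/(51.0600−41.4000) = 1.0000. V = [p*·2.4758 + (1−p*)·-7.1842]/1.01 = -2.1031. B = V − Δ·S = -48.1031.
The time-0 hedge costs -2.1031, which is the no-arbitrage price.

(0,0): Delta=1.0000 Bond=-48.1031
(1,0): Delta=1.0000 Bond=-48.5842
(1,1): Delta=1.0000 Bond=-48.5842
V0=-2.1031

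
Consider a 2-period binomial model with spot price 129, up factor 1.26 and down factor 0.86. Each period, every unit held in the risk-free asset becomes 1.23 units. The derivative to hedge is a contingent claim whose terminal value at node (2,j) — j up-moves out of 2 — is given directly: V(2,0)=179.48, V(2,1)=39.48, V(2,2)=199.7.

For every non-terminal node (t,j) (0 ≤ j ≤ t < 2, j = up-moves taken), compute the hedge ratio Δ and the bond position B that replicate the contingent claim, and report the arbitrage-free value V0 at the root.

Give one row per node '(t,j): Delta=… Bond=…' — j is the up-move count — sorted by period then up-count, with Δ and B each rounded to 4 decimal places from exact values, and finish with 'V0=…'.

Under the risk-neutral measure, an up-move has probability p* = (R−d)/(u−d) = 0.9250 and values discount at R = 1.23.
Terminal payoffs: V(2,0)=179.4800, V(2,1)=39.4800, V(2,2)=199.7000
Node (1,0) S=110.9400: V=(p*·39.4800+(1−p*)·179.4800)/1.23=40.6341; Δ=(39.4800−179.4800)/(139.7844−95.4084)=-3.1549; B=V−Δ·S=390.6341
Node (1,1) S=162.5400: V=(p*·199.7000+(1−p*)·39.4800)/1.23=152.5882; Δ=(199.7000−39.4800)/(204.8004−139.7844)=2.4643; B=V−Δ·S=-247.9618
Node (0,0) S=129.0000: V=(p*·152.5882+(1−p*)·40.6341)/1.23=117.2290; Δ=(152.5882−40.6341)/(162.5400−110.9400)=2.1697; B=V−Δ·S=-162.6562
The time-0 hedge costs 117.2290, which is the no-arbitrage price.

(0,0): Delta=2.1697 Bond=-162.6562
(1,0): Delta=-3.1549 Bond=390.6341
(1,1): Delta=2.4643 Bond=-247.9618
V0=117.2290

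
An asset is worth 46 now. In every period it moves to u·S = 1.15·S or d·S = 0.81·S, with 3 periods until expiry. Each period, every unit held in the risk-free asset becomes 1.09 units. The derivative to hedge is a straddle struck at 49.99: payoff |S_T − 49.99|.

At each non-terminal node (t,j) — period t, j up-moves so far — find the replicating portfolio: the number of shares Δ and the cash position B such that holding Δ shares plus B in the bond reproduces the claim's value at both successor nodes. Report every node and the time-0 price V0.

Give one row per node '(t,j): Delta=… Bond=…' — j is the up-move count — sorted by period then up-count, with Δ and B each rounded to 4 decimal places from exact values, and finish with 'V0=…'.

(0,0): Delta=0.4577 Bond=-11.2294
(1,0): Delta=-1.0000 Bond=42.0756
(1,1): Delta=0.6778 Bond=-23.8791
(2,0): Delta=-1.0000 Bond=45.8624
(2,1): Delta=-1.0000 Bond=45.8624
(2,2): Delta=0.9310 Bond=-41.4334
V0=9.8269

No-arbitrage ⇒ martingale measure with p* = (R−d)/(u−d) = 0.8235.
Terminal values V(3,·): V(3,0)=25.5437, V(3,1)=15.2823, V(3,2)=0.7137, V(3,3)=19.9702
  t=2,j=0: stock 30.1806 → up 34.7077 (V=15.2823), down 24.4463 (V=25.5437). Price 15.6818; hedge Δ=-1.0000, bond B=45.8624.
  t=2,j=1: stock 42.8490 → up 49.2764 (V=0.7137), down 34.7077 (V=15.2823). Price 3.0134; hedge Δ=-1.0000, bond B=45.8624.
  t=2,j=2: stock 60.8350 → up 69.9602 (V=19.9702), down 49.2764 (V=0.7137). Price 15.2037; hedge Δ=0.9310, bond B=-41.4334.
  t=1,j=0: stock 37.2600 → up 42.8490 (V=3.0134), down 30.1806 (V=15.6818). Price 4.8156; hedge Δ=-1.0000, bond B=42.0756.
  t=1,j=1: stock 52.9000 → up 60.8350 (V=15.2037), down 42.8490 (V=3.0134). Price 11.9747; hedge Δ=0.6778, bond B=-23.8791.
  t=0,j=0: stock 46.0000 → up 52.9000 (V=11.9747), down 37.2600 (V=4.8156). Price 9.8269; hedge Δ=0.4577, bond B=-11.2294.
The time-0 hedge costs 9.8269, which is the no-arbitrage price.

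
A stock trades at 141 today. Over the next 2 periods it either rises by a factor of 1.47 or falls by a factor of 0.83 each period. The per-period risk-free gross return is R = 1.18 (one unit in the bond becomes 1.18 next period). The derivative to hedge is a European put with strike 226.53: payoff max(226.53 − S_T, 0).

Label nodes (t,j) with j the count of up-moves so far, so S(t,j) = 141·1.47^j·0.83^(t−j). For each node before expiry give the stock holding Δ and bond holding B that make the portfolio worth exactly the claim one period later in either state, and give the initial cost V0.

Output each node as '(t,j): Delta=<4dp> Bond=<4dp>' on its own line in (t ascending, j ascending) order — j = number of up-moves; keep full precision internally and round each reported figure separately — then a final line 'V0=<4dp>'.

Under the risk-neutral measure, an up-move has probability p* = (R−d)/(u−d) = 0.5469 and values discount at R = 1.18.
Terminal payoffs: V(2,0)=129.3951, V(2,1)=54.4959, V(2,2)=0.0000
(1,0): S=117.0300. Δ = (V_up−V_dn)/(S_up−S_dn) = (54.4959−129.3951)/(172.0341−97.1349) = -1.0000. V = [p*·54.4959 + (1−p*)·129.3951]/1.18 = 74.9446. B = V − Δ·S = 191.9746.
(1,1): S=207.2700. Δ = (V_up−V_dn)/(S_up−S_dn) = (0.0000−54.4959)/(304.6869−172.0341) = -0.4108. V = [p*·0.0000 + (1−p*)·54.4959]/1.18 = 20.9267. B = V − Δ·S = 106.0765.
(0,0): S=141.0000. Δ = (V_up−V_dn)/(S_up−S_dn) = (20.9267−74.9446)/(207.2700−117.0300) = -0.5986. V = [p*·20.9267 + (1−p*)·74.9446]/1.18 = 38.4776. B = V − Δ·S = 122.8806.
Self-financing check: at every node Δ·S+B equals the discounted successor values.

(0,0): Delta=-0.5986 Bond=122.8806
(1,0): Delta=-1.0000 Bond=191.9746
(1,1): Delta=-0.4108 Bond=106.0765
V0=38.4776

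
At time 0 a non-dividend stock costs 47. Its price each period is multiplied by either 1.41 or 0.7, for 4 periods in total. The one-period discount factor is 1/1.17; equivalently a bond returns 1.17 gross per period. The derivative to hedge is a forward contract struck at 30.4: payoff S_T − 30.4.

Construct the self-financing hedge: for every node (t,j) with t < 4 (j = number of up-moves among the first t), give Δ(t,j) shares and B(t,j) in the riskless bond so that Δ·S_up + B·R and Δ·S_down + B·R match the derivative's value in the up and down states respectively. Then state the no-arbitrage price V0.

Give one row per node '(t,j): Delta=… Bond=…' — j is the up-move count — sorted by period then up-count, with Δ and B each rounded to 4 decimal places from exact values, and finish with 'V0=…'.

Risk-neutral probability p* = (R−d)/(u−d) = (1.17−0.7)/(1.41−0.7) = 0.6620.
Terminal payoffs: V(4,0)=-19.1153, V(4,1)=-7.6694, V(4,2)=15.3859, V(4,3)=61.8260, V(4,4)=155.3695
Node (3,0) S=16.1210: V=(p*·-7.6694+(1−p*)·-19.1153)/1.17=-9.8619; Δ=(-7.6694−-19.1153)/(22.7306−11.2847)=1.0000; B=V−Δ·S=-25.9829
Node (3,1) S=32.4723: V=(p*·15.3859+(1−p*)·-7.6694)/1.17=6.4894; Δ=(15.3859−-7.6694)/(45.7859−22.7306)=1.0000; B=V−Δ·S=-25.9829
Node (3,2) S=65.4085: V=(p*·61.8260+(1−p*)·15.3859)/1.17=39.4256; Δ=(61.8260−15.3859)/(92.2260−45.7859)=1.0000; B=V−Δ·S=-25.9829
Node (3,3) S=131.7514: V=(p*·155.3695+(1−p*)·61.8260)/1.17=105.7685; Δ=(155.3695−61.8260)/(185.7695−92.2260)=1.0000; B=V−Δ·S=-25.9829
Node (2,0) S=23.0300: V=(p*·6.4894+(1−p*)·-9.8619)/1.17=0.8224; Δ=(6.4894−-9.8619)/(32.4723−16.1210)=1.0000; B=V−Δ·S=-22.2076
Node (2,1) S=46.3890: V=(p*·39.4256+(1−p*)·6.4894)/1.17=24.1814; Δ=(39.4256−6.4894)/(65.4085−32.4723)=1.0000; B=V−Δ·S=-22.2076
Node (2,2) S=93.4407: V=(p*·105.7685+(1−p*)·39.4256)/1.17=71.2331; Δ=(105.7685−39.4256)/(131.7514−65.4085)=1.0000; B=V−Δ·S=-22.2076
Node (1,0) S=32.9000: V=(p*·24.1814+(1−p*)·0.8224)/1.17=13.9191; Δ=(24.1814−0.8224)/(46.3890−23.0300)=1.0000; B=V−Δ·S=-18.9809
Node (1,1) S=66.2700: V=(p*·71.2331+(1−p*)·24.1814)/1.17=47.2891; Δ=(71.2331−24.1814)/(93.4407−46.3890)=1.0000; B=V−Δ·S=-18.9809
Node (0,0) S=47.0000: V=(p*·47.2891+(1−p*)·13.9191)/1.17=30.7770; Δ=(47.2891−13.9191)/(66.2700−32.9000)=1.0000; B=V−Δ·S=-16.2230
The time-0 hedge costs 30.7770, which is the no-arbitrage price.

(0,0): Delta=1.0000 Bond=-16.2230
(1,0): Delta=1.0000 Bond=-18.9809
(1,1): Delta=1.0000 Bond=-18.9809
(2,0): Delta=1.0000 Bond=-22.2076
(2,1): Delta=1.0000 Bond=-22.2076
(2,2): Delta=1.0000 Bond=-22.2076
(3,0): Delta=1.0000 Bond=-25.9829
(3,1): Delta=1.0000 Bond=-25.9829
(3,2): Delta=1.0000 Bond=-25.9829
(3,3): Delta=1.0000 Bond=-25.9829
V0=30.7770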